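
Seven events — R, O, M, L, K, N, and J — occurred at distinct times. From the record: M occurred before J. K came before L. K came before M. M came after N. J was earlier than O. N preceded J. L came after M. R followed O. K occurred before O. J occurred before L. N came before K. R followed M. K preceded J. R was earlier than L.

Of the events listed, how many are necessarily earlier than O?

4

Directly stated before O: J and K.
M reaches O via M → J → O.
N reaches O via N → K → O.
That's J, K, M, and N — 4 in all.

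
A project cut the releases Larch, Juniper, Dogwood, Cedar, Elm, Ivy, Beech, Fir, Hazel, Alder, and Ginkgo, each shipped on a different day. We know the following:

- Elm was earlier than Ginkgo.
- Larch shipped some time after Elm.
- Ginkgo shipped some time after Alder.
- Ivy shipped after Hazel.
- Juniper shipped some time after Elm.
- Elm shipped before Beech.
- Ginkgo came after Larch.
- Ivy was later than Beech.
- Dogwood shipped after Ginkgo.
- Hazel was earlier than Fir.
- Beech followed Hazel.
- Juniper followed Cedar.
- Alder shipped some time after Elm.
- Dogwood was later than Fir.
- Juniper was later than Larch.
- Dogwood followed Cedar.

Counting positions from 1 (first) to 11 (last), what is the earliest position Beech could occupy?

Elm and Hazel must both come before Beech — 2 forced predecessors.
Nothing else is forced ahead of Beech, so its earliest slot is position 2 + 1 = 3.

3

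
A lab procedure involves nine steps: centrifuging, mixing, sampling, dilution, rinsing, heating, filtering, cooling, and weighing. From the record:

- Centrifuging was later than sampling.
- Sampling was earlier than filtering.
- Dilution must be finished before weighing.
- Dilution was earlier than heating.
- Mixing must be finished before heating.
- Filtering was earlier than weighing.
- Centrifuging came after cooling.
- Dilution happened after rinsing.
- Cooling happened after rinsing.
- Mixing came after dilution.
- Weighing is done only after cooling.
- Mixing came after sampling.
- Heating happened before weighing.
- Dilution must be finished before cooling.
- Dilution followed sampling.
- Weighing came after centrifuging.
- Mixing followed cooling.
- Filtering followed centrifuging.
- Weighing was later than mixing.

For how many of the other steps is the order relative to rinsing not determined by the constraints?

1

Forced after rinsing: centrifuging, cooling, dilution, filtering, heating, mixing, and weighing.
That leaves sampling with no forced order relative to rinsing — 1.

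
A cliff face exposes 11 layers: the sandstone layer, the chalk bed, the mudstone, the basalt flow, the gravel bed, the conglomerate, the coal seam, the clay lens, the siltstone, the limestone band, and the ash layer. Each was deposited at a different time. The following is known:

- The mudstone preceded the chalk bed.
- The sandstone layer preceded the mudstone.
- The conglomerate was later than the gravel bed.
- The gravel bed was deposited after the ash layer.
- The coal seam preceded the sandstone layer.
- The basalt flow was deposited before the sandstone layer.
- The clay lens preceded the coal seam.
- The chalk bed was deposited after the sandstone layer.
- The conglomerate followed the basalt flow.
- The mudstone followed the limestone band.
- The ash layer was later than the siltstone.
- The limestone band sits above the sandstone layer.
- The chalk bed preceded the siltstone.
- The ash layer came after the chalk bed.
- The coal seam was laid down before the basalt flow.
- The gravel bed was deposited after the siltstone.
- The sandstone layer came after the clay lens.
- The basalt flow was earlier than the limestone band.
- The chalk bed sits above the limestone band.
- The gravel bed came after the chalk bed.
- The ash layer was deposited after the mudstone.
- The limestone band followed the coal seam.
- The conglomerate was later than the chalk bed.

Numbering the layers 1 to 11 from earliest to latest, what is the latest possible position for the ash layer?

The ash layer must come before the conglomerate and the gravel bed — 2 layers forced after it.
Everything else can be placed before the ash layer in some valid order, so the ash layer can sit as late as position 11 − 2 = 9.

9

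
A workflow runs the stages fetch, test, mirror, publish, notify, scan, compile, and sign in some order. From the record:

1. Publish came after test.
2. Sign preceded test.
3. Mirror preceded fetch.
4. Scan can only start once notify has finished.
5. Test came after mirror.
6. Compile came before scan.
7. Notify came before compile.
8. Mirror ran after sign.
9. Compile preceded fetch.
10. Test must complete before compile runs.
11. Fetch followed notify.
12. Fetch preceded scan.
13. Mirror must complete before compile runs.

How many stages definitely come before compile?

Directly stated before compile: mirror, notify, and test.
Sign reaches compile via sign → test → compile.
No chain forces fetch (or any of the others) ahead of compile.
That's mirror, notify, sign, and test — 4 in all.

4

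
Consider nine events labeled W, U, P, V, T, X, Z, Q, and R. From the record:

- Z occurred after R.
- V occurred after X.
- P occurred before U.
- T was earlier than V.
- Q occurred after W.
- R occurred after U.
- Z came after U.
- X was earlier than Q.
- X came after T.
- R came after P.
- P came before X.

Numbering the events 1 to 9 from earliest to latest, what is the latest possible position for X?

7

X must come before Q and V — 2 events forced after it.
Everything else can be placed before X in some valid order, so X can sit as late as position 9 − 2 = 7.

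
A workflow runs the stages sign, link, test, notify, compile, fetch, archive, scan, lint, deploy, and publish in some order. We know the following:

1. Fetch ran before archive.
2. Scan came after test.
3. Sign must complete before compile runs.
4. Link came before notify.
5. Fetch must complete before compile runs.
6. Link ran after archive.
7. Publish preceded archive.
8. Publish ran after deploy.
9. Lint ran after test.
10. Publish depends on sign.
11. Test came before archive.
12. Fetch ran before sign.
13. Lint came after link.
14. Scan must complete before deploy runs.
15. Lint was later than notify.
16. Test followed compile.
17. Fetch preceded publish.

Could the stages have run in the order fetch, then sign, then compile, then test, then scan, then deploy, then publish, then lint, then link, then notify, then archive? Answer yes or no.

The constraints require notify before lint, but in the proposed sequence lint appears ahead of notify. That one violation is enough.

no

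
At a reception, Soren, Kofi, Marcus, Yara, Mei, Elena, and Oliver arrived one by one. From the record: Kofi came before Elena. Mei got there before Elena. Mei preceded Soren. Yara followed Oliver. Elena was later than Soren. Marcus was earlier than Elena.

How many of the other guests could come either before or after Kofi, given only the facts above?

Forced after Kofi: Elena.
That leaves Marcus, Mei, Oliver, Soren, and Yara with no forced order relative to Kofi — 5.

5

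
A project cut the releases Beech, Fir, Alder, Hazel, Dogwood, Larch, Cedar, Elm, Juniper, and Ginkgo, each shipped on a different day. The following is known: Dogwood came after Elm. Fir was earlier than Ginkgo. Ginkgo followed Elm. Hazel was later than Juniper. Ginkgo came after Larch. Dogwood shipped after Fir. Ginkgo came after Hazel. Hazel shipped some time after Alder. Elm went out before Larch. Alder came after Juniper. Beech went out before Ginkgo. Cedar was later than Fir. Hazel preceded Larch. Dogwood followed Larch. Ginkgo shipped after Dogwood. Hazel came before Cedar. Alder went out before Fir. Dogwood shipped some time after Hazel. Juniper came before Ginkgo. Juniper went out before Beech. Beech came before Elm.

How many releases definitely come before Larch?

5

Directly stated before Larch: Elm and Hazel.
Alder reaches Larch via Alder → Hazel → Larch.
Beech reaches Larch via Beech → Elm → Larch.
Juniper reaches Larch via Juniper → Hazel → Larch.
No chain forces Dogwood (or any of the others) ahead of Larch.
That's Alder, Beech, Elm, Hazel, and Juniper — 5 in all.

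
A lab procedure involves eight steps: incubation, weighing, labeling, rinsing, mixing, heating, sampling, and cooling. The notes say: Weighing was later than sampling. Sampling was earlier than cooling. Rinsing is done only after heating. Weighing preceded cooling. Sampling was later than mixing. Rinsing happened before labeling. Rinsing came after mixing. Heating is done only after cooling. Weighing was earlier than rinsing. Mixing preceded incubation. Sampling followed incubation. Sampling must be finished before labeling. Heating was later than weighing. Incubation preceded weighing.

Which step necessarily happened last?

Every other step has a chain of constraints placing it before labeling, so labeling is last.

labeling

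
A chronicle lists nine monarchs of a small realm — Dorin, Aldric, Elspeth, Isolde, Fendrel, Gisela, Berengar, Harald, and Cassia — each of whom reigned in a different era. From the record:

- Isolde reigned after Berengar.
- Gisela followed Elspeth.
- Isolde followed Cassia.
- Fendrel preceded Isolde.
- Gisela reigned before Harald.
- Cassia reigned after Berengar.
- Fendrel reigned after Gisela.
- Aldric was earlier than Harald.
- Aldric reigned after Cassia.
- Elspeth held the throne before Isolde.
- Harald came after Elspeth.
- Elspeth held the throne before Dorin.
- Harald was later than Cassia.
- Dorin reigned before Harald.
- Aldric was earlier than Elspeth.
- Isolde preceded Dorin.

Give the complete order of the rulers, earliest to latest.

Berengar, Cassia, Aldric, Elspeth, Gisela, Fendrel, Isolde, Dorin, Harald

The constraints fix every adjacent pair, so only one ordering works:
Berengar → Cassia → Aldric → Elspeth → Gisela → Fendrel → Isolde → Dorin → Harald.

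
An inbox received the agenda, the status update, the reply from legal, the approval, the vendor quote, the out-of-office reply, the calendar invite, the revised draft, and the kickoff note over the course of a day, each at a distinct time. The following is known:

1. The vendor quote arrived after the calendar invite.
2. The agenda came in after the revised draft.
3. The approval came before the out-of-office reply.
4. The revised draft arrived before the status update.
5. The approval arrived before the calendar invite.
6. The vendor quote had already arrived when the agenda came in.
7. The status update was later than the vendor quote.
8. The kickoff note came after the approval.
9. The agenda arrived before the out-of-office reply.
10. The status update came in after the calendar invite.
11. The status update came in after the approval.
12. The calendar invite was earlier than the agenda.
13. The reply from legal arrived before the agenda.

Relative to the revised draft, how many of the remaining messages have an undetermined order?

Forced after the revised draft: the agenda, the out-of-office reply, and the status update.
That leaves the approval, the calendar invite, the kickoff note, the reply from legal, and the vendor quote with no forced order relative to the revised draft — 5.

5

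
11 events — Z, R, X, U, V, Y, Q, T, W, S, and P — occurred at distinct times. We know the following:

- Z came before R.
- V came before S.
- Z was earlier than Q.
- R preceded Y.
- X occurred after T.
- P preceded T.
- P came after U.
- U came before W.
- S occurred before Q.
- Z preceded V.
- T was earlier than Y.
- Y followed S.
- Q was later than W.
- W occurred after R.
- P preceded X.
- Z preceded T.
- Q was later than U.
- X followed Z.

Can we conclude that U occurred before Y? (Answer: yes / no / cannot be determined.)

Chain the constraints: U → P → T → Y. Each link is directly stated, so U comes before Y.

yes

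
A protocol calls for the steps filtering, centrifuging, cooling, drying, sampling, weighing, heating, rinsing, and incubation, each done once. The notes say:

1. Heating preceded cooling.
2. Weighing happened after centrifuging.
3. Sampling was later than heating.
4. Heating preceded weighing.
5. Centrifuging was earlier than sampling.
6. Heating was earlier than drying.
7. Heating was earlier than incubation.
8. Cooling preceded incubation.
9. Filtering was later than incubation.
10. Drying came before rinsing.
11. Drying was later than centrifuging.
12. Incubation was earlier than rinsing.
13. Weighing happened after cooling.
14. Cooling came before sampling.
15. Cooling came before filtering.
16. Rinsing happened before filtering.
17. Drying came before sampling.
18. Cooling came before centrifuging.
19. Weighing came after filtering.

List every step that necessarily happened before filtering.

Directly stated before filtering: cooling, incubation, and rinsing.
Centrifuging reaches filtering via centrifuging → drying → rinsing → filtering.
Drying reaches filtering via drying → rinsing → filtering.
Heating reaches filtering via heating → cooling → filtering.
No chain forces sampling (or any of the others) ahead of filtering.

centrifuging, cooling, drying, heating, incubation, rinsing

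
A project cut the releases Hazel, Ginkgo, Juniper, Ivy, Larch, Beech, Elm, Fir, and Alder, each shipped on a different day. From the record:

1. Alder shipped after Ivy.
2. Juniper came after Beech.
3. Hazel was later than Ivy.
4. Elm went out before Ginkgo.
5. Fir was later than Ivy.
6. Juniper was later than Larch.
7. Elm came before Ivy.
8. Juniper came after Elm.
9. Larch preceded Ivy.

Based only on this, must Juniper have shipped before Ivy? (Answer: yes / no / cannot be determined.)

No chain of stated constraints runs from Juniper to Ivy, and none runs from Ivy to Juniper either.
So the relative order of Juniper and Ivy is not fixed by the given facts.

cannot be determined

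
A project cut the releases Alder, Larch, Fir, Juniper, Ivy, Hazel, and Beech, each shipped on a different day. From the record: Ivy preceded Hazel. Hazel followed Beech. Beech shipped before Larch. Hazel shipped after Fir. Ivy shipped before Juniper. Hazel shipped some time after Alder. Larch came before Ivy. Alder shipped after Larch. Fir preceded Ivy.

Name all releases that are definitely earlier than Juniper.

Directly stated before Juniper: Ivy.
Beech reaches Juniper via Beech → Larch → Ivy → Juniper.
Fir reaches Juniper via Fir → Ivy → Juniper.
Larch reaches Juniper via Larch → Ivy → Juniper.
No chain forces Hazel (or any of the others) ahead of Juniper.

Beech, Fir, Ivy, Larch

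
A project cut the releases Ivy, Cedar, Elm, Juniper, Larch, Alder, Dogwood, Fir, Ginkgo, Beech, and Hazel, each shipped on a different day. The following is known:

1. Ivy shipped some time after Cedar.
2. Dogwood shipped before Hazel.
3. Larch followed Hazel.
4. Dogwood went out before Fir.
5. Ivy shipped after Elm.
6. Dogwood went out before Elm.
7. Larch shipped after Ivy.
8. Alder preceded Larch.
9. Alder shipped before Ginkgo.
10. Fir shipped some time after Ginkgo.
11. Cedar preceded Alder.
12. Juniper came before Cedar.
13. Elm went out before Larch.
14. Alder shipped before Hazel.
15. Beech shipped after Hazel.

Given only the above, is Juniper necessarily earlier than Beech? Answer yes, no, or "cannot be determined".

Chain the constraints: Juniper → Cedar → Alder → Hazel → Beech. Each link is directly stated, so Juniper comes before Beech.

yes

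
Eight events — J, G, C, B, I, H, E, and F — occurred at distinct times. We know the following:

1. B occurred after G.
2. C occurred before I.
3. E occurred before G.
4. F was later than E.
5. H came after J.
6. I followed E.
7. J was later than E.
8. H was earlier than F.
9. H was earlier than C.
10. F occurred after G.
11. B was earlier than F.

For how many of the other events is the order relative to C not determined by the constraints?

3

Forced before C: E, H, and J; forced after C: I.
That leaves B, F, and G with no forced order relative to C — 3.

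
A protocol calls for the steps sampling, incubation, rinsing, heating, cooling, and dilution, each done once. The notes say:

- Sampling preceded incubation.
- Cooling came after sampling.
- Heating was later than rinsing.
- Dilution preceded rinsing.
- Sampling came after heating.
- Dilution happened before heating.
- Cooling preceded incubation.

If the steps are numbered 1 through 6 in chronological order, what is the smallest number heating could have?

3

Dilution and rinsing must both come before heating — 2 forced predecessors.
Nothing else is forced ahead of heating, so its earliest slot is position 2 + 1 = 3.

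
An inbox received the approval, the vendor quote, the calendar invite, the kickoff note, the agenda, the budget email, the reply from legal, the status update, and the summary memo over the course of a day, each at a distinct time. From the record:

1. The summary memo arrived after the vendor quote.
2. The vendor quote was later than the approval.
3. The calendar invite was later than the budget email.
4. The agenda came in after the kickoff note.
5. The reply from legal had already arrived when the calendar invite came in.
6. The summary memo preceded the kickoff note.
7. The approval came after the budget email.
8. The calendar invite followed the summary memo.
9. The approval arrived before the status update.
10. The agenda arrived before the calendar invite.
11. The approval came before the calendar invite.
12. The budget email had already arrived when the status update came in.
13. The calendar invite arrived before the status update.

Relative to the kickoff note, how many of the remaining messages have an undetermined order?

Forced before the kickoff note: the approval, the budget email, the summary memo, and the vendor quote; forced after the kickoff note: the agenda, the calendar invite, and the status update.
That leaves the reply from legal with no forced order relative to the kickoff note — 1.

1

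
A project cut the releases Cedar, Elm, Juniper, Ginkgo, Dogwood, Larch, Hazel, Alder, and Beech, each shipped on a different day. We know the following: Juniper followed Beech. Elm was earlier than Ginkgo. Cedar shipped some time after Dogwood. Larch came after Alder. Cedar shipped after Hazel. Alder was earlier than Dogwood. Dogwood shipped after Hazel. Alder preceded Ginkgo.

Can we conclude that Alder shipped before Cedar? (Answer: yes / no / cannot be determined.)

Chain the constraints: Alder → Dogwood → Cedar. Each link is directly stated, so Alder comes before Cedar.

yes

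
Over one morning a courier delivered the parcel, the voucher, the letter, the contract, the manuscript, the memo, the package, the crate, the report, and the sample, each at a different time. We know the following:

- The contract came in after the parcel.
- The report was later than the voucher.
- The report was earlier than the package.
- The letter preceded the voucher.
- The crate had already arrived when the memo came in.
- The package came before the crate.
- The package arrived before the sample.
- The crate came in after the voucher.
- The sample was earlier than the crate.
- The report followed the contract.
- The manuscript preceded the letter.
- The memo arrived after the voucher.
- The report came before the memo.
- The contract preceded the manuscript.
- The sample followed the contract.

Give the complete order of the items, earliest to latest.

The constraints fix every adjacent pair, so only one ordering works:
the parcel → the contract → the manuscript → the letter → the voucher → the report → the package → the sample → the crate → the memo.

the parcel, the contract, the manuscript, the letter, the voucher, the report, the package, the sample, the crate, the memo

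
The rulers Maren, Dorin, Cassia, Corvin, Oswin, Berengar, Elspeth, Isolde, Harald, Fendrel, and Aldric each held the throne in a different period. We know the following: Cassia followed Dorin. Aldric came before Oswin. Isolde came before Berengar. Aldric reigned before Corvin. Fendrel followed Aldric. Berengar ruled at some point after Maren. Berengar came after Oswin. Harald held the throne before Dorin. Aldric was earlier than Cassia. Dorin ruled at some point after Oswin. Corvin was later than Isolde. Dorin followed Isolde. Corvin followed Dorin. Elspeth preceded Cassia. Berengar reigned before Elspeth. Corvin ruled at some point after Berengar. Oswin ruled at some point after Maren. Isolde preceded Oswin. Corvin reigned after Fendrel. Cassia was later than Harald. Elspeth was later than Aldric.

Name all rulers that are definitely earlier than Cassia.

Directly stated before Cassia: Aldric, Dorin, Elspeth, and Harald.
Berengar reaches Cassia via Berengar → Elspeth → Cassia.
Isolde reaches Cassia via Isolde → Dorin → Cassia.
Maren reaches Cassia via Maren → Oswin → Dorin → Cassia.
Likewise Oswin reaches Cassia by chaining the stated constraints.

Aldric, Berengar, Dorin, Elspeth, Harald, Isolde, Maren, Oswin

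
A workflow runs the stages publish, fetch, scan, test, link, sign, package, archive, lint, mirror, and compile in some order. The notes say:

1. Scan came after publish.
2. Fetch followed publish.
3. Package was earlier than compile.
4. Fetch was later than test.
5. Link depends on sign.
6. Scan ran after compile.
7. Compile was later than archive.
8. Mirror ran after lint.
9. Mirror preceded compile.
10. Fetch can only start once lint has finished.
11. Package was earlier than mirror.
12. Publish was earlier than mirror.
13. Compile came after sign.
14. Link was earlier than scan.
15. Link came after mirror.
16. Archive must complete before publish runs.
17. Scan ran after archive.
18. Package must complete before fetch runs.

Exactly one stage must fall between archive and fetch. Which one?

Tracing the constraints gives archive → publish → fetch, so publish sits after archive and before fetch.
No other stage is forced both after archive and before fetch.

publish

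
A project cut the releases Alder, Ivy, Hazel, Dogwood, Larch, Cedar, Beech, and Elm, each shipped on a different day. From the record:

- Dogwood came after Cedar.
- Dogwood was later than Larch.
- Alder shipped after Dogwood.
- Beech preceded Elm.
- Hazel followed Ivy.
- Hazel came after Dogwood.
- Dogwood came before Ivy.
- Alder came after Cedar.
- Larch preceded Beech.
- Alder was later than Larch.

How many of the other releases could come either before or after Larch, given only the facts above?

Forced after Larch: Alder, Beech, Dogwood, Elm, Hazel, and Ivy.
That leaves Cedar with no forced order relative to Larch — 1.

1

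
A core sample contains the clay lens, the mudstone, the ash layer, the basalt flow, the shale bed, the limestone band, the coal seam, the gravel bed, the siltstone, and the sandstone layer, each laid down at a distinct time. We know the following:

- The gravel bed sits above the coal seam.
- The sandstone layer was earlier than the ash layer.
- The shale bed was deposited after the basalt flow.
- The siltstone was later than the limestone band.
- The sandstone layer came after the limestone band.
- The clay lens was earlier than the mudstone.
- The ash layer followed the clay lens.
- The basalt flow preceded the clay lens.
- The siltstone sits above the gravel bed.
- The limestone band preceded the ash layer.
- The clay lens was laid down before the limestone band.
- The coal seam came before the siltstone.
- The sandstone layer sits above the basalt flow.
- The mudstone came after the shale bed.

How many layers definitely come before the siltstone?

5

Directly stated before the siltstone: the coal seam, the gravel bed, and the limestone band.
The basalt flow reaches the siltstone via the basalt flow → the clay lens → the limestone band → the siltstone.
The clay lens reaches the siltstone via the clay lens → the limestone band → the siltstone.
That's the basalt flow, the clay lens, the coal seam, the gravel bed, and the limestone band — 5 in all.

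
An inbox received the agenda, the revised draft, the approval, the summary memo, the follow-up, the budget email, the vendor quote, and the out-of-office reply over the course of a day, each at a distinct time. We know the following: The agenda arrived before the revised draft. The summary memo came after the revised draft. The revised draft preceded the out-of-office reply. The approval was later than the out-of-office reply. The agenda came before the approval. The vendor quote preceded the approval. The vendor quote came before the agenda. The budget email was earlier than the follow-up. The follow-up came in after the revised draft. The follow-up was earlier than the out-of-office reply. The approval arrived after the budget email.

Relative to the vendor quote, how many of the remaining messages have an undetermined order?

Forced after the vendor quote: the agenda, the approval, the follow-up, the out-of-office reply, the revised draft, and the summary memo.
That leaves the budget email with no forced order relative to the vendor quote — 1.

1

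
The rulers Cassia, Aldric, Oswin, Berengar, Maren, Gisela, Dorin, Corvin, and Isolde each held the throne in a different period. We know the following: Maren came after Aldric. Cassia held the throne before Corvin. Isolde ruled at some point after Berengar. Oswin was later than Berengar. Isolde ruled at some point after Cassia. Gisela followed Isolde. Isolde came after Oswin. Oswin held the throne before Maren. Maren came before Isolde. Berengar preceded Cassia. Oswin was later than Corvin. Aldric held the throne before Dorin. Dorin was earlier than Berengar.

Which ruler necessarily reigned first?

Aldric has a chain of constraints placing them before every other ruler, so Aldric must be first.

Aldric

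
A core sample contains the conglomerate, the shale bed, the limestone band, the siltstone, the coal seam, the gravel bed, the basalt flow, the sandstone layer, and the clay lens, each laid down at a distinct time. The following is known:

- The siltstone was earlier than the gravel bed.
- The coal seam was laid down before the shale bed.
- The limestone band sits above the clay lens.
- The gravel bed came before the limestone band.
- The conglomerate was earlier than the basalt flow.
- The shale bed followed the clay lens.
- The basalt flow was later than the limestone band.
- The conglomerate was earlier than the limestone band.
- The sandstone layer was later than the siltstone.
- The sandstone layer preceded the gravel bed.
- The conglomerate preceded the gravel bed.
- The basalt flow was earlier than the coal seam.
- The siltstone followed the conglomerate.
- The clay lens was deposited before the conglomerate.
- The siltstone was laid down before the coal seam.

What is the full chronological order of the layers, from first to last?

The constraints fix every adjacent pair, so only one ordering works:
the clay lens → the conglomerate → the siltstone → the sandstone layer → the gravel bed → the limestone band → the basalt flow → the coal seam → the shale bed.

the clay lens, the conglomerate, the siltstone, the sandstone layer, the gravel bed, the limestone band, the basalt flow, the coal seam, the shale bed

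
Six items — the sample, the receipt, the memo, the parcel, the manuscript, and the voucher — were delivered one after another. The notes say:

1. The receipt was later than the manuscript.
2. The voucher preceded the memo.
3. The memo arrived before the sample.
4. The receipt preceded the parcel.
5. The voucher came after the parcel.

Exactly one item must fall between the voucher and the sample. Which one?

the memo

Tracing the constraints gives the voucher → the memo → the sample, so the memo sits after the voucher and before the sample.
No other item is forced both after the voucher and before the sample.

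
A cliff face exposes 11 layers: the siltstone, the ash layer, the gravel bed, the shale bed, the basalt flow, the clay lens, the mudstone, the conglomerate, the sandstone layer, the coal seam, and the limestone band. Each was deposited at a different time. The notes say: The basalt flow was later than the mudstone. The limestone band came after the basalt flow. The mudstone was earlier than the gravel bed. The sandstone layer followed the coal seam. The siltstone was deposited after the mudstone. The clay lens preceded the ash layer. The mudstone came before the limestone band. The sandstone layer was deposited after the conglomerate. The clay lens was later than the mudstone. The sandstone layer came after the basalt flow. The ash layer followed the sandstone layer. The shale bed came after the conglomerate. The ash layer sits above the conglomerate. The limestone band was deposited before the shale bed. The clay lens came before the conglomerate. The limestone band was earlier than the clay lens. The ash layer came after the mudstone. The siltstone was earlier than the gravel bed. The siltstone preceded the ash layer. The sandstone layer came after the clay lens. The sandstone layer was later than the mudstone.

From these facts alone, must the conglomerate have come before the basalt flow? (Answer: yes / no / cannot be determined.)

no

Tracing the constraints gives the basalt flow → the limestone band → the clay lens → the conglomerate, so the basalt flow must come before the conglomerate.
That means the conglomerate cannot be before the basalt flow.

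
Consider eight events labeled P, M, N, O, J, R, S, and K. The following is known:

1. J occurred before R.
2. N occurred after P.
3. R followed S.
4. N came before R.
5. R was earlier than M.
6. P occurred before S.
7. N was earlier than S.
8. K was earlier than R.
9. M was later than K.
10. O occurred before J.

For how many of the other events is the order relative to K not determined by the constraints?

5

Forced after K: M and R.
That leaves J, N, O, P, and S with no forced order relative to K — 5.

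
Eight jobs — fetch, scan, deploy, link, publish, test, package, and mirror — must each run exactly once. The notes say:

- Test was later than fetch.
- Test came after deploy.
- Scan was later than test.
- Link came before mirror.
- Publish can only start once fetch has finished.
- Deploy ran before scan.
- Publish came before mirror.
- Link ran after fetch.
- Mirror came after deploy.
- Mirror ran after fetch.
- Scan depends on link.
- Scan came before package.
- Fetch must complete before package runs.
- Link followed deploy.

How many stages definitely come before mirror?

Directly stated before mirror: deploy, fetch, link, and publish.
No chain forces scan (or any of the others) ahead of mirror.
That's deploy, fetch, link, and publish — 4 in all.

4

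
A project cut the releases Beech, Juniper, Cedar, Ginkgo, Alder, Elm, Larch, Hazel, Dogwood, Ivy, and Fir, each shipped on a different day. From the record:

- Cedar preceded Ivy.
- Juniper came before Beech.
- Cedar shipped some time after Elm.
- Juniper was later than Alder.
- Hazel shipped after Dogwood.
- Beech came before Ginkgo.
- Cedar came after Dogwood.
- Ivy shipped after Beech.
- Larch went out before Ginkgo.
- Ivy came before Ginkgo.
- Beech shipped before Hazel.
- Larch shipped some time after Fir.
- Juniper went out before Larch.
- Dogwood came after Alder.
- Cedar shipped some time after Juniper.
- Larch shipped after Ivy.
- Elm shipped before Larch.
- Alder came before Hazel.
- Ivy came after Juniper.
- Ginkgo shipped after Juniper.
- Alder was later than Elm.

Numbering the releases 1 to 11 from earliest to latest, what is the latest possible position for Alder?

3

Alder must come before Beech, Cedar, Dogwood, Ginkgo, Hazel, Ivy, Juniper, and Larch — 8 releases forced after it.
Everything else can be placed before Alder in some valid order, so Alder can sit as late as position 11 − 8 = 3.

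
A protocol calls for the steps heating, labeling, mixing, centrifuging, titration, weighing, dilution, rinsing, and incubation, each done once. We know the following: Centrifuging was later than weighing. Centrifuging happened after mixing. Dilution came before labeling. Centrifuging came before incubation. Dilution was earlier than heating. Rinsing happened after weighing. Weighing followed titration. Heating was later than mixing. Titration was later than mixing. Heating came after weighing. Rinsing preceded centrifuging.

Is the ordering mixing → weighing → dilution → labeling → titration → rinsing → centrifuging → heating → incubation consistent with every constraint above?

The constraints require titration before weighing, but in the proposed sequence weighing appears ahead of titration. That one violation is enough.

no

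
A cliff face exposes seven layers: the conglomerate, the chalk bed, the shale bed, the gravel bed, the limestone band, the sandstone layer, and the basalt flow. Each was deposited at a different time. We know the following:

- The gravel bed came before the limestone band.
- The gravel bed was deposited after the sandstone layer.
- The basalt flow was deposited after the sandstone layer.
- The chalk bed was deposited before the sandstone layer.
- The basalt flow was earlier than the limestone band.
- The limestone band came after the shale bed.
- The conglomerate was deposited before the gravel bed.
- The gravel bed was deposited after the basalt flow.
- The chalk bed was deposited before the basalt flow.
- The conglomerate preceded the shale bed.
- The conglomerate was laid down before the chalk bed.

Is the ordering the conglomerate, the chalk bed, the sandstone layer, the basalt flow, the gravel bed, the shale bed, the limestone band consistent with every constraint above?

Check each stated constraint against the proposed order — e.g. the conglomerate is ahead of the gravel bed; the conglomerate is ahead of the shale bed. Every pair is in the required order; nothing is violated.

yes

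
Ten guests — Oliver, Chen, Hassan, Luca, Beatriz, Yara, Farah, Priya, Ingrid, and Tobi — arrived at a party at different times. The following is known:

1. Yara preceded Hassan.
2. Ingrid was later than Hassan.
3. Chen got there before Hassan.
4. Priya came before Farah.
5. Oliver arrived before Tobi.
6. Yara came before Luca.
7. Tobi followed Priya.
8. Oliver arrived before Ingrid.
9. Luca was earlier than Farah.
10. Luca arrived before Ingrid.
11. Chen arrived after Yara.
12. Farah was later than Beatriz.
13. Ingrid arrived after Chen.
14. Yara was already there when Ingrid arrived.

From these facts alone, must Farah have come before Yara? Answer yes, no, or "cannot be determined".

Tracing the constraints gives Yara → Luca → Farah, so Yara must come before Farah.
That means Farah cannot be before Yara.

no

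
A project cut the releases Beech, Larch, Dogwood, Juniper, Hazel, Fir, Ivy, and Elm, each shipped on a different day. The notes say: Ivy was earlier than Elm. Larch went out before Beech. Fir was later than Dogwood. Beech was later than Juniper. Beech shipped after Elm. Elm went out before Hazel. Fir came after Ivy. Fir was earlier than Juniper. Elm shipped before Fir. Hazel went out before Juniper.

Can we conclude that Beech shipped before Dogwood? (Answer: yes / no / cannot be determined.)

Tracing the constraints gives Dogwood → Fir → Juniper → Beech, so Dogwood must come before Beech.
That means Beech cannot be before Dogwood.

no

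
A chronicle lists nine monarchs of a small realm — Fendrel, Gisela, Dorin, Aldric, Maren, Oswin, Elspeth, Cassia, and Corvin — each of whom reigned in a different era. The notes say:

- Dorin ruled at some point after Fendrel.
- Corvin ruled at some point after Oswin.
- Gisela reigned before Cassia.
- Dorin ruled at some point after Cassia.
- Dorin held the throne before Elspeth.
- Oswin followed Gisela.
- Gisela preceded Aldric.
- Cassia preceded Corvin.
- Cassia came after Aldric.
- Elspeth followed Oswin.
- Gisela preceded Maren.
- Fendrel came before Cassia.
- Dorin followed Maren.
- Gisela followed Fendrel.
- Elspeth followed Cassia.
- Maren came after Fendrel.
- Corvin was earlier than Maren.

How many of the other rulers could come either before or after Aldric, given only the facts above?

Forced before Aldric: Fendrel and Gisela; forced after Aldric: Cassia, Corvin, Dorin, Elspeth, and Maren.
That leaves Oswin with no forced order relative to Aldric — 1.

1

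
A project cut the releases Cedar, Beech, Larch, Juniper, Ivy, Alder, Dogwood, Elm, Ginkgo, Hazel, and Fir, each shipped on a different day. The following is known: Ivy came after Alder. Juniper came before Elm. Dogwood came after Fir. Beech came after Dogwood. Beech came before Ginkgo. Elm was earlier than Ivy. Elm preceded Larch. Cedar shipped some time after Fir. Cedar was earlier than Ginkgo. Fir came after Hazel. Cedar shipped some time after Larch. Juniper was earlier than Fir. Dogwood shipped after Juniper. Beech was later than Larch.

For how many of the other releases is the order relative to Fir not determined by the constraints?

4

Forced before Fir: Hazel and Juniper; forced after Fir: Beech, Cedar, Dogwood, and Ginkgo.
That leaves Alder, Elm, Ivy, and Larch with no forced order relative to Fir — 4.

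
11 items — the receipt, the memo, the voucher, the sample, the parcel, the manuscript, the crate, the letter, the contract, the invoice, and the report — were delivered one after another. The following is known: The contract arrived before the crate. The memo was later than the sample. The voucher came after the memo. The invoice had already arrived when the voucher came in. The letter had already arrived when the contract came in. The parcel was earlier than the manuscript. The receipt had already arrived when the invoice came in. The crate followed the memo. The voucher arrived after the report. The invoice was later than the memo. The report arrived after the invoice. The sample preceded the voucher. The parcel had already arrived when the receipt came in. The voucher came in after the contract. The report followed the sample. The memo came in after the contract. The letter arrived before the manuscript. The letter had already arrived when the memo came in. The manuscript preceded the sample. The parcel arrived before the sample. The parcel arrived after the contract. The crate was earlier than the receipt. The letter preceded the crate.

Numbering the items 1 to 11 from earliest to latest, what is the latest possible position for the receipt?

8

The receipt must come before the invoice, the report, and the voucher — 3 items forced after it.
Everything else can be placed before the receipt in some valid order, so the receipt can sit as late as position 11 − 3 = 8.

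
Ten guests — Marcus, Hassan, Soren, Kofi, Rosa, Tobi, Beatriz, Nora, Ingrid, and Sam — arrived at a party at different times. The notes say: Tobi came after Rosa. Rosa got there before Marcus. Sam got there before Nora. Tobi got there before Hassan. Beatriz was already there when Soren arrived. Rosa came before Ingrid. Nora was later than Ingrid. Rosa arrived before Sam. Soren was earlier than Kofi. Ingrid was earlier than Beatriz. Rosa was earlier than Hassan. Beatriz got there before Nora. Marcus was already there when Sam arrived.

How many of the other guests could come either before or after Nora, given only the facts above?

4

Forced before Nora: Beatriz, Ingrid, Marcus, Rosa, and Sam.
That leaves Hassan, Kofi, Soren, and Tobi with no forced order relative to Nora — 4.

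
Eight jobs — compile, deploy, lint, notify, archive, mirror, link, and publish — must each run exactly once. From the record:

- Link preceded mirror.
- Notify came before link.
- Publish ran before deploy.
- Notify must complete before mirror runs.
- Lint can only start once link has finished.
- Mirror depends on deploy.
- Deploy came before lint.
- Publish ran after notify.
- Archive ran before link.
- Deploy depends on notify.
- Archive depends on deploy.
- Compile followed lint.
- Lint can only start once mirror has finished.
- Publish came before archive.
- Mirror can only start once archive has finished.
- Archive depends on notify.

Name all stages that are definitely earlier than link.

Directly stated before link: archive and notify.
Deploy reaches link via deploy → archive → link.
Publish reaches link via publish → archive → link.
No chain forces compile (or any of the others) ahead of link.

archive, deploy, notify, publish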